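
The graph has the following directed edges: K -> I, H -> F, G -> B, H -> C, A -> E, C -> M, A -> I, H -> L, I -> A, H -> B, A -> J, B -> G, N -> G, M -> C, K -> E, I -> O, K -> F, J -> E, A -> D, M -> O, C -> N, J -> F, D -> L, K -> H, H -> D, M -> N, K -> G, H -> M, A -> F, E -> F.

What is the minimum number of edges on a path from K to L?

Level 0: K
Level 1: E, F, G, H, I
Level 2: A, B, C, D, L, M, O
Level 3: J, N
L first appears at level 2.

2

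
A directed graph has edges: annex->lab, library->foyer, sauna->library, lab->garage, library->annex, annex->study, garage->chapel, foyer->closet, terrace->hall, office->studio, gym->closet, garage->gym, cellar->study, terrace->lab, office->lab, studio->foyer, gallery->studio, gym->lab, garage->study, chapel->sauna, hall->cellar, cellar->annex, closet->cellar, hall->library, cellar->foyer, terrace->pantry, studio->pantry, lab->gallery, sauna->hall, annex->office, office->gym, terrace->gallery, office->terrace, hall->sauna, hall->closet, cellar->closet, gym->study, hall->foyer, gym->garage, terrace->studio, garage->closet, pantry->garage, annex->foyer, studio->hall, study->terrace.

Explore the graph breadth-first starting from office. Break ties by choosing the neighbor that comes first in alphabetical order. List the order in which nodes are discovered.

Visit office; enqueue gym, lab, studio, terrace → queue [gym, lab, studio, terrace]
Visit gym; enqueue closet, garage, study → queue [lab, studio, terrace, closet, garage, study]
Visit lab; enqueue gallery → queue [studio, terrace, closet, garage, study, gallery]
Visit studio; enqueue foyer, hall, pantry → queue [terrace, closet, garage, study, gallery, foyer, hall, pantry]
Visit terrace → queue [closet, garage, study, gallery, foyer, hall, pantry]
Visit closet; enqueue cellar → queue [garage, study, gallery, foyer, hall, pantry, cellar]
Visit garage; enqueue chapel → queue [study, gallery, foyer, hall, pantry, cellar, chapel]
Visit study → queue [gallery, foyer, hall, pantry, cellar, chapel]
Visit gallery → queue [foyer, hall, pantry, cellar, chapel]
Visit foyer → queue [hall, pantry, cellar, chapel]
Visit hall; enqueue library, sauna → queue [pantry, cellar, chapel, library, sauna]
Visit pantry → queue [cellar, chapel, library, sauna]
Visit cellar; enqueue annex → queue [chapel, library, sauna, annex]
Visit chapel → queue [library, sauna, annex]
Visit library → queue [sauna, annex]
Visit sauna → queue [annex]
Visit annex → queue []

office -> gym -> lab -> studio -> terrace -> closet -> garage -> study -> gallery -> foyer -> hall -> pantry -> cellar -> chapel -> library -> sauna -> annex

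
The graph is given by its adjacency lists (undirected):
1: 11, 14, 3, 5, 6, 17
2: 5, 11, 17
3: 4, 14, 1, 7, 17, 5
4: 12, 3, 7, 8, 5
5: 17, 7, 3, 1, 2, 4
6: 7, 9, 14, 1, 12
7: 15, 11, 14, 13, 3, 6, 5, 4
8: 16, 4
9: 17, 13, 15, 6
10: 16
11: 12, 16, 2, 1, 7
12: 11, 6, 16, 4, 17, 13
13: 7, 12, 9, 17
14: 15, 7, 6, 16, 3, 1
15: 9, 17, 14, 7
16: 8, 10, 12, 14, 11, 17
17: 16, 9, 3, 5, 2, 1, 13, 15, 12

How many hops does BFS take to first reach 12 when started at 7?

Level 0: 7
Level 1: 3, 4, 5, 6, 11, 13, 14, 15
Level 2: 1, 2, 8, 9, 12, 16, 17
Level 3: 10
12 first appears at level 2.

2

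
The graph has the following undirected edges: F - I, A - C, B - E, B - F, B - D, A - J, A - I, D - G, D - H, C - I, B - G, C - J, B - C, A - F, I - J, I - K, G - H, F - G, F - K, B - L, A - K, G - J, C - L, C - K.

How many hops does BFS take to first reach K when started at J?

2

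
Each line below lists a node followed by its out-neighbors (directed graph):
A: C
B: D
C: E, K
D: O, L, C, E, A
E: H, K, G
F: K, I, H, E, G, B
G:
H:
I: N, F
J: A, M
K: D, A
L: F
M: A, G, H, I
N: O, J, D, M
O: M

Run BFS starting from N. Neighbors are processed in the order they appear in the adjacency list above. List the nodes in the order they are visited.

Visit N; enqueue O, J, D, M → queue [O, J, D, M]
Visit O → queue [J, D, M]
Visit J; enqueue A → queue [D, M, A]
Visit D; enqueue L, C, E → queue [M, A, L, C, E]
Visit M; enqueue G, H, I → queue [A, L, C, E, G, H, I]
Visit A → queue [L, C, E, G, H, I]
Visit L; enqueue F → queue [C, E, G, H, I, F]
Visit C; enqueue K → queue [E, G, H, I, F, K]
Visit E → queue [G, H, I, F, K]
Visit G → queue [H, I, F, K]
Visit H → queue [I, F, K]
Visit I → queue [F, K]
Visit F; enqueue B → queue [K, B]
Visit K → queue [B]
Visit B → queue []

N, O, J, D, M, A, L, C, E, G, H, I, F, K, B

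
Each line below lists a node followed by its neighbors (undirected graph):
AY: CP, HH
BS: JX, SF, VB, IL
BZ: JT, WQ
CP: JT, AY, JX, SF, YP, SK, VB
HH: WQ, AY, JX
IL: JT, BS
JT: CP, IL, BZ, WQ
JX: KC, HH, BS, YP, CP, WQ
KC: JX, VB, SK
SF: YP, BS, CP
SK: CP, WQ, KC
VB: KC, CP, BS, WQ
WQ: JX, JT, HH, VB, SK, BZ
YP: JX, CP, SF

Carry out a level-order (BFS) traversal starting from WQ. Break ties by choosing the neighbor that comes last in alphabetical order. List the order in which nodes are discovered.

Visit WQ; enqueue VB, SK, JX, JT, HH, BZ → queue [VB, SK, JX, JT, HH, BZ]
Visit VB; enqueue KC, CP, BS → queue [SK, JX, JT, HH, BZ, KC, CP, BS]
Visit SK → queue [JX, JT, HH, BZ, KC, CP, BS]
Visit JX; enqueue YP → queue [JT, HH, BZ, KC, CP, BS, YP]
Visit JT; enqueue IL → queue [HH, BZ, KC, CP, BS, YP, IL]
Visit HH; enqueue AY → queue [BZ, KC, CP, BS, YP, IL, AY]
Visit BZ → queue [KC, CP, BS, YP, IL, AY]
Visit KC → queue [CP, BS, YP, IL, AY]
Visit CP; enqueue SF → queue [BS, YP, IL, AY, SF]
Visit BS → queue [YP, IL, AY, SF]
Visit YP → queue [IL, AY, SF]
Visit IL → queue [AY, SF]
Visit AY → queue [SF]
Visit SF → queue []

WQ VB SK JX JT HH BZ KC CP BS YP IL AY SF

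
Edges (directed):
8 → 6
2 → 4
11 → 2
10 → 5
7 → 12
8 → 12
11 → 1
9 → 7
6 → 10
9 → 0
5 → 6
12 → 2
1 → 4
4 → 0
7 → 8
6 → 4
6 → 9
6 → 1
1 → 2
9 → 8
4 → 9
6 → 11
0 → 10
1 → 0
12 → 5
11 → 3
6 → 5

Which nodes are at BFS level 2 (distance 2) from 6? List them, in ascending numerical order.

0, 2, 3, 7, 8

Level 0: 6
Level 1: 1, 4, 5, 9, 10, 11
Level 2: 0, 2, 3, 7, 8
Level 3: 12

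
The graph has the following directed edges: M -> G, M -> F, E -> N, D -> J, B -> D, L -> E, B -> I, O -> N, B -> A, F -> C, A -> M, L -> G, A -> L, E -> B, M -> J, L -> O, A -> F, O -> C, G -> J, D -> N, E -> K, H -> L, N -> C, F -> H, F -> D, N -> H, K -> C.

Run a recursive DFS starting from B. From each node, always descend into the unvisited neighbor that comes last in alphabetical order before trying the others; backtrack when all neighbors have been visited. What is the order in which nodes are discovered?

Visit B
B → I
B → D
D → N
N → H
H → L
L → O
O → C
L → G
G → J
L → E
E → K
B → A
A → M
M → F

B -> I -> D -> N -> H -> L -> O -> C -> G -> J -> E -> K -> A -> M -> F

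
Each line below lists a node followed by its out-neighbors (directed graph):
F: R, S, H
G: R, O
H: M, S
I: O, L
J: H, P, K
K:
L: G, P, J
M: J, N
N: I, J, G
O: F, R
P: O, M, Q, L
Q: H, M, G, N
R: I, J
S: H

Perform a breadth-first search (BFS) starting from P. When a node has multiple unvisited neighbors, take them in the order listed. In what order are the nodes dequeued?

P -> O -> M -> Q -> L -> F -> R -> J -> N -> H -> G -> S -> I -> K

Visit P; enqueue O, M, Q, L → queue [O, M, Q, L]
Visit O; enqueue F, R → queue [M, Q, L, F, R]
Visit M; enqueue J, N → queue [Q, L, F, R, J, N]
Visit Q; enqueue H, G → queue [L, F, R, J, N, H, G]
Visit L → queue [F, R, J, N, H, G]
Visit F; enqueue S → queue [R, J, N, H, G, S]
Visit R; enqueue I → queue [J, N, H, G, S, I]
Visit J; enqueue K → queue [N, H, G, S, I, K]
Visit N → queue [H, G, S, I, K]
Visit H → queue [G, S, I, K]
Visit G → queue [S, I, K]
Visit S → queue [I, K]
Visit I → queue [K]
Visit K → queue []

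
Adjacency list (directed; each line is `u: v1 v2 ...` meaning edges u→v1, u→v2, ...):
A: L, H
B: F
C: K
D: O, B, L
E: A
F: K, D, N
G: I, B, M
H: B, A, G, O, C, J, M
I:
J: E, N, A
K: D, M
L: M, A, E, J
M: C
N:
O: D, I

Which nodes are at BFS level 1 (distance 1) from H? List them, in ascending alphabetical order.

Level 0: H
Level 1: A, B, C, G, J, M, O
Level 2: D, E, F, I, K, L, N

A, B, C, G, J, M, O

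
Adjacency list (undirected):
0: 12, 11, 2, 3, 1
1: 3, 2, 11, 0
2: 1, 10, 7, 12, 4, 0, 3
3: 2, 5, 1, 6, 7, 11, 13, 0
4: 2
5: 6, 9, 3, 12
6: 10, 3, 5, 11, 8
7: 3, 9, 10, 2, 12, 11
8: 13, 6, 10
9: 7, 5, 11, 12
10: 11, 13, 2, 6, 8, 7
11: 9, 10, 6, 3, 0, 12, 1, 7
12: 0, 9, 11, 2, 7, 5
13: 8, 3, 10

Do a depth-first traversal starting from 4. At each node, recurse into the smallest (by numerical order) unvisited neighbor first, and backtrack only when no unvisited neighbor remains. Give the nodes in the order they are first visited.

4 2 0 1 3 5 6 8 10 7 9 11 12 13

Visit 4
4 → 2
2 → 0
0 → 1
1 → 3
3 → 5
5 → 6
6 → 8
8 → 10
10 → 7
7 → 9
9 → 11
11 → 12
10 → 13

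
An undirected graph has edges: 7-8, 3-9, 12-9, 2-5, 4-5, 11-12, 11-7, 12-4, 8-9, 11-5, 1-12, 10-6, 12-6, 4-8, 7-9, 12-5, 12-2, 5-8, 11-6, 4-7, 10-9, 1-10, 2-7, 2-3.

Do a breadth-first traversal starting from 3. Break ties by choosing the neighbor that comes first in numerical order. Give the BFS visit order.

3 -> 2 -> 9 -> 5 -> 7 -> 12 -> 8 -> 10 -> 4 -> 11 -> 1 -> 6

Visit 3; enqueue 2, 9 → queue [2, 9]
Visit 2; enqueue 5, 7, 12 → queue [9, 5, 7, 12]
Visit 9; enqueue 8, 10 → queue [5, 7, 12, 8, 10]
Visit 5; enqueue 4, 11 → queue [7, 12, 8, 10, 4, 11]
Visit 7 → queue [12, 8, 10, 4, 11]
Visit 12; enqueue 1, 6 → queue [8, 10, 4, 11, 1, 6]
Visit 8 → queue [10, 4, 11, 1, 6]
Visit 10 → queue [4, 11, 1, 6]
Visit 4 → queue [11, 1, 6]
Visit 11 → queue [1, 6]
Visit 1 → queue [6]
Visit 6 → queue []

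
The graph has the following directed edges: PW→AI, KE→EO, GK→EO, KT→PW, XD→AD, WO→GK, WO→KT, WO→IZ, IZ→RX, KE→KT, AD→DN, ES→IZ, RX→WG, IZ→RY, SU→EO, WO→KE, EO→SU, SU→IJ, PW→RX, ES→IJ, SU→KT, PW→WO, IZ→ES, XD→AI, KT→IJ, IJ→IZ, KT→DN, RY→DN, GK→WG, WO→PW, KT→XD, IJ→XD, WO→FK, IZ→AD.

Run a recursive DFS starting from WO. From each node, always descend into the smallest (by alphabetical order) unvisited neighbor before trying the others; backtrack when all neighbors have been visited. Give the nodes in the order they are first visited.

Visit WO
WO → FK
WO → GK
GK → EO
EO → SU
SU → IJ
IJ → IZ
IZ → AD
AD → DN
IZ → ES
IZ → RX
RX → WG
IZ → RY
IJ → XD
XD → AI
SU → KT
KT → PW
WO → KE

WO → FK → GK → EO → SU → IJ → IZ → AD → DN → ES → RX → WG → RY → XD → AI → KT → PW → KE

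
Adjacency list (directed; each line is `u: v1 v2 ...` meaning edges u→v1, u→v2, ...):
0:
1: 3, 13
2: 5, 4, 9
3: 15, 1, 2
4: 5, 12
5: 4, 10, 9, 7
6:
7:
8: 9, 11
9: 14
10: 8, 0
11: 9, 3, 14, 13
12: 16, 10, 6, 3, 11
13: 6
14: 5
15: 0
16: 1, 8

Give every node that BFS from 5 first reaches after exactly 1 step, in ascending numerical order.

Level 0: 5
Level 1: 4, 7, 9, 10
Level 2: 0, 8, 12, 14
Level 3: 3, 6, 11, 16
Level 4: 1, 2, 13, 15

4, 7, 9, 10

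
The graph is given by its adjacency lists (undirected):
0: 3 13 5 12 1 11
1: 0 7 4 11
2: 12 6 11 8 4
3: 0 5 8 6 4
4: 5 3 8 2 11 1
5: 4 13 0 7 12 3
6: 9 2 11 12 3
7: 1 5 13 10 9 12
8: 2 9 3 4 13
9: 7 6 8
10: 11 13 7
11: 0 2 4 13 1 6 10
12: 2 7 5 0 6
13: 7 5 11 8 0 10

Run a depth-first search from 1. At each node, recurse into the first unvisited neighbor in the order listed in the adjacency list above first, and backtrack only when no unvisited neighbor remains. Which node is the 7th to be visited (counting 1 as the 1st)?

2

Visit 1
1 → 0
0 → 3
3 → 5
5 → 4
4 → 8
8 → 2
2 → 12
12 → 7
7 → 13
13 → 11
11 → 6
6 → 9
11 → 10

Visit order: 1, 0, 3, 5, 4, 8, 2, 12, 7, 13, 11, 6, 9, 10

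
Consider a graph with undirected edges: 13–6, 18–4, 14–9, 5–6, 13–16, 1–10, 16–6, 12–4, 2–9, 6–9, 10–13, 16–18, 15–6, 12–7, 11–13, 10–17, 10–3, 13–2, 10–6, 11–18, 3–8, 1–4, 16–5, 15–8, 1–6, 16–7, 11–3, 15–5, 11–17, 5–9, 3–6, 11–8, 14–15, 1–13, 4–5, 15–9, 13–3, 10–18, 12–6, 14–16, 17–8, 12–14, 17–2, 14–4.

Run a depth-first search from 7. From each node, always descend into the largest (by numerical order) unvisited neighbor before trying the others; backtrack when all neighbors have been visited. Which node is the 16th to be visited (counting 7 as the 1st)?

Visit 7
7 → 16
16 → 18
18 → 11
11 → 17
17 → 10
10 → 13
13 → 6
6 → 15
15 → 14
14 → 12
12 → 4
4 → 5
5 → 9
9 → 2
4 → 1
15 → 8
8 → 3

Visit order: 7, 16, 18, 11, 17, 10, 13, 6, 15, 14, 12, 4, 5, 9, 2, 1, 8, 3

1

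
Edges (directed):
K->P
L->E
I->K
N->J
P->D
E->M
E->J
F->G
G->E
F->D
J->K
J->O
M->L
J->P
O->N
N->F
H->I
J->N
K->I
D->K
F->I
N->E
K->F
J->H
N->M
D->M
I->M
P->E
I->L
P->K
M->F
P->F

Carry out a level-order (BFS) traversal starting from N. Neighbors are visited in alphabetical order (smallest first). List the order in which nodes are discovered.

N -> E -> F -> J -> M -> D -> G -> I -> H -> K -> O -> P -> L

Visit N; enqueue E, F, J, M → queue [E, F, J, M]
Visit E → queue [F, J, M]
Visit F; enqueue D, G, I → queue [J, M, D, G, I]
Visit J; enqueue H, K, O, P → queue [M, D, G, I, H, K, O, P]
Visit M; enqueue L → queue [D, G, I, H, K, O, P, L]
Visit D → queue [G, I, H, K, O, P, L]
Visit G → queue [I, H, K, O, P, L]
Visit I → queue [H, K, O, P, L]
Visit H → queue [K, O, P, L]
Visit K → queue [O, P, L]
Visit O → queue [P, L]
Visit P → queue [L]
Visit L → queue []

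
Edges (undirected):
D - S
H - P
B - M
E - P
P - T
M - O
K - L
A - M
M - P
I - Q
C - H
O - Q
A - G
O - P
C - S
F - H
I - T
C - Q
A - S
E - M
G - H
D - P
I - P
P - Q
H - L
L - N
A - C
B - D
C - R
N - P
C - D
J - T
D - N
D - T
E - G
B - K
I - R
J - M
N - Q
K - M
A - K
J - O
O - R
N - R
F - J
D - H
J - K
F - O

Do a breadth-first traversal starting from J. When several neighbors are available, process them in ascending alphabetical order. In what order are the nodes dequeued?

Visit J; enqueue F, K, M, O, T → queue [F, K, M, O, T]
Visit F; enqueue H → queue [K, M, O, T, H]
Visit K; enqueue A, B, L → queue [M, O, T, H, A, B, L]
Visit M; enqueue E, P → queue [O, T, H, A, B, L, E, P]
Visit O; enqueue Q, R → queue [T, H, A, B, L, E, P, Q, R]
Visit T; enqueue D, I → queue [H, A, B, L, E, P, Q, R, D, I]
Visit H; enqueue C, G → queue [A, B, L, E, P, Q, R, D, I, C, G]
Visit A; enqueue S → queue [B, L, E, P, Q, R, D, I, C, G, S]
Visit B → queue [L, E, P, Q, R, D, I, C, G, S]
Visit L; enqueue N → queue [E, P, Q, R, D, I, C, G, S, N]
Visit E → queue [P, Q, R, D, I, C, G, S, N]
Visit P → queue [Q, R, D, I, C, G, S, N]
Visit Q → queue [R, D, I, C, G, S, N]
Visit R → queue [D, I, C, G, S, N]
Visit D → queue [I, C, G, S, N]
Visit I → queue [C, G, S, N]
Visit C → queue [G, S, N]
Visit G → queue [S, N]
Visit S → queue [N]
Visit N → queue []

J, F, K, M, O, T, H, A, B, L, E, P, Q, R, D, I, C, G, S, N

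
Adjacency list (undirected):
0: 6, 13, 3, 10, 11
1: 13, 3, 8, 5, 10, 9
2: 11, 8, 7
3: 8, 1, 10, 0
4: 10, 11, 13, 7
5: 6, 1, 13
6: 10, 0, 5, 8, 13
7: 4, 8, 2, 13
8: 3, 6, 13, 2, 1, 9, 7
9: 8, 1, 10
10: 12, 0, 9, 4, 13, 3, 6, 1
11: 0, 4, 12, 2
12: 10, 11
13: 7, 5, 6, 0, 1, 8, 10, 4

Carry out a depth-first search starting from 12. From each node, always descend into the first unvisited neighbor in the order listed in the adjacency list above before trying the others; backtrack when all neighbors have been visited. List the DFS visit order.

12, 10, 0, 6, 5, 1, 13, 7, 4, 11, 2, 8, 3, 9

Visit 12
12 → 10
10 → 0
0 → 6
6 → 5
5 → 1
1 → 13
13 → 7
7 → 4
4 → 11
11 → 2
2 → 8
8 → 3
8 → 9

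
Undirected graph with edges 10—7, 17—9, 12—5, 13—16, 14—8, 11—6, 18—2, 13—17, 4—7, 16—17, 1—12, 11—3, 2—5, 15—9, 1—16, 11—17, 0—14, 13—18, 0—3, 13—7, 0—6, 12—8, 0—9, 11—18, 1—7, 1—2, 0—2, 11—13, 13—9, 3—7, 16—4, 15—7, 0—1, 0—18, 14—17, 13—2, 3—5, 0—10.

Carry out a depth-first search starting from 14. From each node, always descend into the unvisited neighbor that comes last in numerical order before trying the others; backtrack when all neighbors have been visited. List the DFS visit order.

14, 17, 16, 13, 18, 11, 6, 0, 10, 7, 15, 9, 4, 3, 5, 12, 8, 1, 2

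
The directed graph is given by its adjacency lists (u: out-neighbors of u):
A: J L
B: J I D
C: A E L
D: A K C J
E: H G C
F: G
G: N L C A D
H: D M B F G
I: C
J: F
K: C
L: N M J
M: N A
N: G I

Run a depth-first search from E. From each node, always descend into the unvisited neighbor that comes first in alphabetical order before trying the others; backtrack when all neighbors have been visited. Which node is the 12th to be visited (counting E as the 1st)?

I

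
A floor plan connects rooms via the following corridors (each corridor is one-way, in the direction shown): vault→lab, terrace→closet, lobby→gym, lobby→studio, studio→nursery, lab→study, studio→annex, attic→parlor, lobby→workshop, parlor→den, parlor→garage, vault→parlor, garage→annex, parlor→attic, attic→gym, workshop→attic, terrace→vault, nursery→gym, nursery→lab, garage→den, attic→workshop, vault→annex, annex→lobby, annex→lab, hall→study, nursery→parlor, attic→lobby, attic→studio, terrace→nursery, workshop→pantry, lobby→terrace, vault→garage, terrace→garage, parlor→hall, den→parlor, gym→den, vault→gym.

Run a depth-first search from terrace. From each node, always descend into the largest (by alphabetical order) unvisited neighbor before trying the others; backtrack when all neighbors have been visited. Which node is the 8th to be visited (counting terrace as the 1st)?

Visit terrace
terrace → vault
vault → parlor
parlor → hall
hall → study
parlor → garage
garage → den
garage → annex
annex → lobby
lobby → workshop
workshop → pantry
workshop → attic
attic → studio
studio → nursery
nursery → lab
nursery → gym
terrace → closet

Visit order: terrace, vault, parlor, hall, study, garage, den, annex, lobby, workshop, pantry, attic, studio, nursery, lab, gym, closet

annex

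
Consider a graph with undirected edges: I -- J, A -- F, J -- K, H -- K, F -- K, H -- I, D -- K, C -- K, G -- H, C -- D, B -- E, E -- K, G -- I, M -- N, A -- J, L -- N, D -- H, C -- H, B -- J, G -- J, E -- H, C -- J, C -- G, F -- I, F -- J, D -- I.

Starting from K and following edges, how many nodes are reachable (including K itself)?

11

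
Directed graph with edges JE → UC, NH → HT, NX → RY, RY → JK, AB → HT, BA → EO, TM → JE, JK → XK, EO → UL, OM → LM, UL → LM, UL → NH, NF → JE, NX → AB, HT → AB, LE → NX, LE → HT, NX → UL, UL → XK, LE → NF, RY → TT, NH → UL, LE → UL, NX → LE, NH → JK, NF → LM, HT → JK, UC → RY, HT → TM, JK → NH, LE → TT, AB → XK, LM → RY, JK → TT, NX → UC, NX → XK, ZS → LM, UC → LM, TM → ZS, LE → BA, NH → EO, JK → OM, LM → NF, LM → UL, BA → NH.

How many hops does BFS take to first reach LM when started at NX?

2

Level 0: NX
Level 1: AB, LE, RY, UC, UL, XK
Level 2: BA, HT, JK, LM, NF, NH, TT
Level 3: EO, JE, OM, TM
Level 4: ZS
LM first appears at level 2.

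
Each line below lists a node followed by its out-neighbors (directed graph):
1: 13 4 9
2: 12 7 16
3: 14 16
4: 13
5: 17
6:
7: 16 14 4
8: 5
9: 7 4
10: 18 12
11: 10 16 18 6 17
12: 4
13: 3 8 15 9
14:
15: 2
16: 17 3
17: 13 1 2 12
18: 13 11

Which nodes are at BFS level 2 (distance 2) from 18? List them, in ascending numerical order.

3, 6, 8, 9, 10, 15, 16, 17

Level 0: 18
Level 1: 11, 13
Level 2: 3, 6, 8, 9, 10, 15, 16, 17
Level 3: 1, 2, 4, 5, 7, 12, 14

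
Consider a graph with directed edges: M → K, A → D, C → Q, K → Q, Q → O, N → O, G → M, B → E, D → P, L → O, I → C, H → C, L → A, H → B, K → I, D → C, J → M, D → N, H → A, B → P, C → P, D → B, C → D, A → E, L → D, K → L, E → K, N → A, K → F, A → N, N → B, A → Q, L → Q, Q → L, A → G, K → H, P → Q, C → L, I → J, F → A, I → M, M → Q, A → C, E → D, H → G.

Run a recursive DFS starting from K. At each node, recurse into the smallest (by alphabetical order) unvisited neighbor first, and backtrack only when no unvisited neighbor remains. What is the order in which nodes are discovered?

Visit K
K → F
F → A
A → C
C → D
D → B
B → E
B → P
P → Q
Q → L
L → O
D → N
A → G
G → M
K → H
K → I
I → J

K → F → A → C → D → B → E → P → Q → L → O → N → G → M → H → I → J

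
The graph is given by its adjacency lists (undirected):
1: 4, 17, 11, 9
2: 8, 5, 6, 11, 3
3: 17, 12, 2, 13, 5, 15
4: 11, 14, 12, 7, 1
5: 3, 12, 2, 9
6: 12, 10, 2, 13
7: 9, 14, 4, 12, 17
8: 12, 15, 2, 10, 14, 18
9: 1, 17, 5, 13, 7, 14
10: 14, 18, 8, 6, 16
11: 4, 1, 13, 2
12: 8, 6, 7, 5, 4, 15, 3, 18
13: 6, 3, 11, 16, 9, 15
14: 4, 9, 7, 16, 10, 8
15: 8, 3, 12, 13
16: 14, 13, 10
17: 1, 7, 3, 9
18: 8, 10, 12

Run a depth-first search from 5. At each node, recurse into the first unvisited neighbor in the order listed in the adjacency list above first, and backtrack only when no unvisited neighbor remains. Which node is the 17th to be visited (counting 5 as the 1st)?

Visit 5
5 → 3
3 → 17
17 → 1
1 → 4
4 → 11
11 → 13
13 → 6
6 → 12
12 → 8
8 → 15
8 → 2
8 → 10
10 → 14
14 → 9
9 → 7
14 → 16
10 → 18

Visit order: 5, 3, 17, 1, 4, 11, 13, 6, 12, 8, 15, 2, 10, 14, 9, 7, 16, 18

16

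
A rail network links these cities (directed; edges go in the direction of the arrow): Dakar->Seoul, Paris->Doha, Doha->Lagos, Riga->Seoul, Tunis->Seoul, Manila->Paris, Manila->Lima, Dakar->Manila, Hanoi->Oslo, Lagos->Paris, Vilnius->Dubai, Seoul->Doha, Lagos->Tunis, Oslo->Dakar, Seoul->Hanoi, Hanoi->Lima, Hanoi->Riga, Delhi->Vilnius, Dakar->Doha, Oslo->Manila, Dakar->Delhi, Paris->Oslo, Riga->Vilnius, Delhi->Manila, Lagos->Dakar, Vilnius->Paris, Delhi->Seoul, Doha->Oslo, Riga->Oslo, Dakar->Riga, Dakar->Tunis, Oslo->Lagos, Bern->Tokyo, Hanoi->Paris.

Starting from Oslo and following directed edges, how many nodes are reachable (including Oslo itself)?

BFS from Oslo visits: Oslo, Dakar, Lagos, Manila, Delhi, Doha, Riga, Seoul, Tunis, Paris, Lima, Vilnius, Hanoi, Dubai
Reachable nodes: 14 of 16 total.

14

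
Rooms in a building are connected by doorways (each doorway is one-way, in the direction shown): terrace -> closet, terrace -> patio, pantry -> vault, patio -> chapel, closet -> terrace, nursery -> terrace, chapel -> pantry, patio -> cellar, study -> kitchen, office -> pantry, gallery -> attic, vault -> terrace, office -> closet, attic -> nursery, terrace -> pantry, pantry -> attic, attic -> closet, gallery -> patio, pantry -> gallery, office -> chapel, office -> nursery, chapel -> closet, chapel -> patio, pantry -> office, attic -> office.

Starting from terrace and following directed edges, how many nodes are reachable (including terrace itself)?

BFS from terrace visits: terrace, patio, pantry, closet, chapel, cellar, vault, office, gallery, attic, nursery
Reachable nodes: 11 of 13 total.

11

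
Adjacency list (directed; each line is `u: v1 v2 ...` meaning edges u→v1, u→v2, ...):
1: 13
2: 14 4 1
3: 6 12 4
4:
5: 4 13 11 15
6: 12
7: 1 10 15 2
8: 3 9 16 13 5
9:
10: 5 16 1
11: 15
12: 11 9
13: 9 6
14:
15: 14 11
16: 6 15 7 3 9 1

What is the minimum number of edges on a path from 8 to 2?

Level 0: 8
Level 1: 3, 5, 9, 13, 16
Level 2: 1, 4, 6, 7, 11, 12, 15
Level 3: 2, 10, 14
2 first appears at level 3.

3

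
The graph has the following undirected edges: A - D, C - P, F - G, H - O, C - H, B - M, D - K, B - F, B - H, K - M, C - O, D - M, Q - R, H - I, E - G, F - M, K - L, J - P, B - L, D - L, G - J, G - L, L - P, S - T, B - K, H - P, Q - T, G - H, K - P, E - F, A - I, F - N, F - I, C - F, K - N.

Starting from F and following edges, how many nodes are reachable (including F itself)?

16

BFS from F visits: F, N, M, I, G, E, C, B, K, D, H, A, L, J, P, O
Reachable nodes: 16 of 20 total.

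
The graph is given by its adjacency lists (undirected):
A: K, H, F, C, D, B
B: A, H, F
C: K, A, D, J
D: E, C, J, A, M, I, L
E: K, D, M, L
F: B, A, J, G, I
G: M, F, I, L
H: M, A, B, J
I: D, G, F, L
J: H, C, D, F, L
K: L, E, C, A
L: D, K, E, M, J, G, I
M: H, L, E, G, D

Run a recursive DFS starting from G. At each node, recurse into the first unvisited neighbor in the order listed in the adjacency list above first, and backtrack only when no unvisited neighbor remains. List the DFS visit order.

Visit G
G → M
M → H
H → A
A → K
K → L
L → D
D → E
D → C
C → J
J → F
F → B
F → I

G M H A K L D E C J F B I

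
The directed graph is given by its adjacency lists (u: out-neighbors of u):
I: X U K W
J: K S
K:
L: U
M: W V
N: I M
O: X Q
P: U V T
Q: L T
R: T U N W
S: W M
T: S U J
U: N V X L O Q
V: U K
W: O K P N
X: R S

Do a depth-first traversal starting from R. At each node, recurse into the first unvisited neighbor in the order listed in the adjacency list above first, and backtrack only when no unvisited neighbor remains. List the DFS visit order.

Visit R
R → T
T → S
S → W
W → O
O → X
O → Q
Q → L
L → U
U → N
N → I
I → K
N → M
M → V
W → P
T → J

R → T → S → W → O → X → Q → L → U → N → I → K → M → V → P → J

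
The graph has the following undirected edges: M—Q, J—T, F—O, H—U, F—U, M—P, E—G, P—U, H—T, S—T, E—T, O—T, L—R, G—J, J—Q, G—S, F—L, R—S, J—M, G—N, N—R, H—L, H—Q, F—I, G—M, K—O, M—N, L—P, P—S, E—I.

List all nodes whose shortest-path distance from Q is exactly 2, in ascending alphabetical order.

Level 0: Q
Level 1: H, J, M
Level 2: G, L, N, P, T, U
Level 3: E, F, O, R, S
Level 4: I, K

G, L, N, P, T, U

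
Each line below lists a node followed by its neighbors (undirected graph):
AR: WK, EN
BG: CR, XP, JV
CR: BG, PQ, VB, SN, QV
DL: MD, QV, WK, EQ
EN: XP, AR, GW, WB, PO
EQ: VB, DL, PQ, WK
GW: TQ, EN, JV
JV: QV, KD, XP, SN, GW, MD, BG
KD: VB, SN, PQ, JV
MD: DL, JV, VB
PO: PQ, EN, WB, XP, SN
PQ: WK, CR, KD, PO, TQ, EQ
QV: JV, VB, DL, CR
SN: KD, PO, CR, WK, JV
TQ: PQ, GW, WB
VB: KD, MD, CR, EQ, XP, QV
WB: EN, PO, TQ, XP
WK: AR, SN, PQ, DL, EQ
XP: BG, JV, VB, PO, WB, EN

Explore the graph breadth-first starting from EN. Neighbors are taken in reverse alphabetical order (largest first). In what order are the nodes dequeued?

EN, XP, WB, PO, GW, AR, VB, JV, BG, TQ, SN, PQ, WK, QV, MD, KD, EQ, CR, DL

Visit EN; enqueue XP, WB, PO, GW, AR → queue [XP, WB, PO, GW, AR]
Visit XP; enqueue VB, JV, BG → queue [WB, PO, GW, AR, VB, JV, BG]
Visit WB; enqueue TQ → queue [PO, GW, AR, VB, JV, BG, TQ]
Visit PO; enqueue SN, PQ → queue [GW, AR, VB, JV, BG, TQ, SN, PQ]
Visit GW → queue [AR, VB, JV, BG, TQ, SN, PQ]
Visit AR; enqueue WK → queue [VB, JV, BG, TQ, SN, PQ, WK]
Visit VB; enqueue QV, MD, KD, EQ, CR → queue [JV, BG, TQ, SN, PQ, WK, QV, MD, KD, EQ, CR]
Visit JV → queue [BG, TQ, SN, PQ, WK, QV, MD, KD, EQ, CR]
Visit BG → queue [TQ, SN, PQ, WK, QV, MD, KD, EQ, CR]
Visit TQ → queue [SN, PQ, WK, QV, MD, KD, EQ, CR]
Visit SN → queue [PQ, WK, QV, MD, KD, EQ, CR]
Visit PQ → queue [WK, QV, MD, KD, EQ, CR]
Visit WK; enqueue DL → queue [QV, MD, KD, EQ, CR, DL]
Visit QV → queue [MD, KD, EQ, CR, DL]
Visit MD → queue [KD, EQ, CR, DL]
Visit KD → queue [EQ, CR, DL]
Visit EQ → queue [CR, DL]
Visit CR → queue [DL]
Visit DL → queue []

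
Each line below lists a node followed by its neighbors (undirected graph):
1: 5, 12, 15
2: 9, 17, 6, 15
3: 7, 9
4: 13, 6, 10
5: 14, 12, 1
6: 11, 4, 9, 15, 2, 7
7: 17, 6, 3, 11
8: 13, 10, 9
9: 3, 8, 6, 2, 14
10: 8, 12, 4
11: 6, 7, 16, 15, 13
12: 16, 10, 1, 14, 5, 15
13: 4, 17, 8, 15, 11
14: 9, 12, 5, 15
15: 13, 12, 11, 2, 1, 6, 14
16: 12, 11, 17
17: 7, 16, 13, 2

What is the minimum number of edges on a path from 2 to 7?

2

Level 0: 2
Level 1: 6, 9, 15, 17
Level 2: 1, 3, 4, 7, 8, 11, 12, 13, 14, 16
Level 3: 5, 10
7 first appears at level 2.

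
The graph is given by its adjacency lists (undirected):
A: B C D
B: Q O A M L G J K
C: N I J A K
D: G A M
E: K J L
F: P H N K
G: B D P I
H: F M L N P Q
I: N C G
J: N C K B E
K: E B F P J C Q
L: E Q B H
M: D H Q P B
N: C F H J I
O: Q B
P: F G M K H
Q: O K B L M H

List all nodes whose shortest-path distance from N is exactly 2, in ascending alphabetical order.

A, B, E, G, K, L, M, P, Q

Level 0: N
Level 1: C, F, H, I, J
Level 2: A, B, E, G, K, L, M, P, Q
Level 3: D, O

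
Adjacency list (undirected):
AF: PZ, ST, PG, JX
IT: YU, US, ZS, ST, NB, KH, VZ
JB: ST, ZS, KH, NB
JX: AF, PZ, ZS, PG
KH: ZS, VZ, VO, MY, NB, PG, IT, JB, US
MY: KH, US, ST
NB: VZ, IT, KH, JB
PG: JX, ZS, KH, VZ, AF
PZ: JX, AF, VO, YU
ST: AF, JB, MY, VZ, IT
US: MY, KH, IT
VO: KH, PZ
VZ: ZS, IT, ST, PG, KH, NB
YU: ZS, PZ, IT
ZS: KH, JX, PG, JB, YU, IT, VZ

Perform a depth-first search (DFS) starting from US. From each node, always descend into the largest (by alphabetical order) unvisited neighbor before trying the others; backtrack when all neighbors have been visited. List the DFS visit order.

US → MY → ST → VZ → ZS → YU → PZ → VO → KH → PG → JX → AF → NB → JB → IT

Visit US
US → MY
MY → ST
ST → VZ
VZ → ZS
ZS → YU
YU → PZ
PZ → VO
VO → KH
KH → PG
PG → JX
JX → AF
KH → NB
NB → JB
NB → IT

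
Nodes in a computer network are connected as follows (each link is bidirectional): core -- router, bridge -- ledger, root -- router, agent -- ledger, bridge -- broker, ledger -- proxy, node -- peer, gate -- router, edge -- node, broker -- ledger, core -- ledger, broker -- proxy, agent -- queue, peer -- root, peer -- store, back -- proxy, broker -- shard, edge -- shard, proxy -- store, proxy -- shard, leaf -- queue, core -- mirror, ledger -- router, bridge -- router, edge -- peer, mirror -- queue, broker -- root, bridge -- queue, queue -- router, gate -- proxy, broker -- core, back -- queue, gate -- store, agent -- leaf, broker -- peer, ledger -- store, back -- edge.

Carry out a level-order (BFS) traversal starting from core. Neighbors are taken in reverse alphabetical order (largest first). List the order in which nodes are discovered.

Visit core; enqueue router, mirror, ledger, broker → queue [router, mirror, ledger, broker]
Visit router; enqueue root, queue, gate, bridge → queue [mirror, ledger, broker, root, queue, gate, bridge]
Visit mirror → queue [ledger, broker, root, queue, gate, bridge]
Visit ledger; enqueue store, proxy, agent → queue [broker, root, queue, gate, bridge, store, proxy, agent]
Visit broker; enqueue shard, peer → queue [root, queue, gate, bridge, store, proxy, agent, shard, peer]
Visit root → queue [queue, gate, bridge, store, proxy, agent, shard, peer]
Visit queue; enqueue leaf, back → queue [gate, bridge, store, proxy, agent, shard, peer, leaf, back]
Visit gate → queue [bridge, store, proxy, agent, shard, peer, leaf, back]
Visit bridge → queue [store, proxy, agent, shard, peer, leaf, back]
Visit store → queue [proxy, agent, shard, peer, leaf, back]
Visit proxy → queue [agent, shard, peer, leaf, back]
Visit agent → queue [shard, peer, leaf, back]
Visit shard; enqueue edge → queue [peer, leaf, back, edge]
Visit peer; enqueue node → queue [leaf, back, edge, node]
Visit leaf → queue [back, edge, node]
Visit back → queue [edge, node]
Visit edge → queue [node]
Visit node → queue []

core → router → mirror → ledger → broker → root → queue → gate → bridge → store → proxy → agent → shard → peer → leaf → back → edge → node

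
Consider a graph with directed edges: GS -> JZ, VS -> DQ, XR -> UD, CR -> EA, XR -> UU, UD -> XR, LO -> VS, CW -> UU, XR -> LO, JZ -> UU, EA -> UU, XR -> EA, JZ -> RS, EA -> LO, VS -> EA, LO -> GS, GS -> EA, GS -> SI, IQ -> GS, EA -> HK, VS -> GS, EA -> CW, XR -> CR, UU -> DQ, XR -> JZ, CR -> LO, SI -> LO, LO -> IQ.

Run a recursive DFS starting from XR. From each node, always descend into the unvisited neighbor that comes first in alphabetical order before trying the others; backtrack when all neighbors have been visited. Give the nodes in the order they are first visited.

Visit XR
XR → CR
CR → EA
EA → CW
CW → UU
UU → DQ
EA → HK
EA → LO
LO → GS
GS → JZ
JZ → RS
GS → SI
LO → IQ
LO → VS
XR → UD

XR → CR → EA → CW → UU → DQ → HK → LO → GS → JZ → RS → SI → IQ → VS → UD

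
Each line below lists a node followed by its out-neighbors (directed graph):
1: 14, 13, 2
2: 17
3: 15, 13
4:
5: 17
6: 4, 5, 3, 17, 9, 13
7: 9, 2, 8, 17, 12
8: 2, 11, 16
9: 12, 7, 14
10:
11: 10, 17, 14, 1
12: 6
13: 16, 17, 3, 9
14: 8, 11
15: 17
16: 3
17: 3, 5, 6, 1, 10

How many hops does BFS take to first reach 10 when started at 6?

Level 0: 6
Level 1: 3, 4, 5, 9, 13, 17
Level 2: 1, 7, 10, 12, 14, 15, 16
Level 3: 2, 8, 11
10 first appears at level 2.

2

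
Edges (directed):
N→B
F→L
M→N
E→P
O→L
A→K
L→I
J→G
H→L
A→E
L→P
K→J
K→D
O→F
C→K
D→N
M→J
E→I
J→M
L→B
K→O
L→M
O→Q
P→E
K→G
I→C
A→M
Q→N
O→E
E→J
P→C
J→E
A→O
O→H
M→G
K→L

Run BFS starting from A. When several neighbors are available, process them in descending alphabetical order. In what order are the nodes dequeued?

A, O, M, K, E, Q, L, H, F, N, J, G, D, P, I, B, C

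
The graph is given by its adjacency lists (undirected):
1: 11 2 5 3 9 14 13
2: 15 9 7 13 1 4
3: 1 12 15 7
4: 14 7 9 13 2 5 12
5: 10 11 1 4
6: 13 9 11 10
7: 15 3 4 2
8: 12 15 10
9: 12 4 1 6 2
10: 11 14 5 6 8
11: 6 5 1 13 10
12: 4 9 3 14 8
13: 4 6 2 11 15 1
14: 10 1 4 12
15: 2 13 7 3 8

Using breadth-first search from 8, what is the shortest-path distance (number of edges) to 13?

Level 0: 8
Level 1: 10, 12, 15
Level 2: 2, 3, 4, 5, 6, 7, 9, 11, 13, 14
Level 3: 1
13 first appears at level 2.

2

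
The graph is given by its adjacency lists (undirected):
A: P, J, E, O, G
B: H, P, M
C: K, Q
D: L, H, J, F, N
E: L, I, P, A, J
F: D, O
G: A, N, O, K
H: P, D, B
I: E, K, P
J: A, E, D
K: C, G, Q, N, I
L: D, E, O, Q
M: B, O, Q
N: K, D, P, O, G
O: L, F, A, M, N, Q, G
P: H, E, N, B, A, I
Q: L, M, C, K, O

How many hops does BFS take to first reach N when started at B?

Level 0: B
Level 1: H, M, P
Level 2: A, D, E, I, N, O, Q
Level 3: C, F, G, J, K, L
N first appears at level 2.

2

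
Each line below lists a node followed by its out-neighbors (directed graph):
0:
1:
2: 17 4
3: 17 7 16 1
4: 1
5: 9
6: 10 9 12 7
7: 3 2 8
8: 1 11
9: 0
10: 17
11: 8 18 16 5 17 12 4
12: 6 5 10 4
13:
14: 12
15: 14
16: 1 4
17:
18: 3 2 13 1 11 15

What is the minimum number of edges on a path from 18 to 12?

2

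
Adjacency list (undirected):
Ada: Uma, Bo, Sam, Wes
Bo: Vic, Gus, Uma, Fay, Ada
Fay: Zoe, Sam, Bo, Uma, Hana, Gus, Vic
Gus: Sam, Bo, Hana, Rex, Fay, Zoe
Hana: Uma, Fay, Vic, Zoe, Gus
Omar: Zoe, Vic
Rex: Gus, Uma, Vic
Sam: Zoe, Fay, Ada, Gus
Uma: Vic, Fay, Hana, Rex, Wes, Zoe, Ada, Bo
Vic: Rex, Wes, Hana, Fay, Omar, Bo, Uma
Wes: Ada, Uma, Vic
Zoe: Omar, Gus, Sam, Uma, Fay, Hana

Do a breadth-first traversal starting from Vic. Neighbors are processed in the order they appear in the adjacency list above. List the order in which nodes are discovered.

Visit Vic; enqueue Rex, Wes, Hana, Fay, Omar, Bo, Uma → queue [Rex, Wes, Hana, Fay, Omar, Bo, Uma]
Visit Rex; enqueue Gus → queue [Wes, Hana, Fay, Omar, Bo, Uma, Gus]
Visit Wes; enqueue Ada → queue [Hana, Fay, Omar, Bo, Uma, Gus, Ada]
Visit Hana; enqueue Zoe → queue [Fay, Omar, Bo, Uma, Gus, Ada, Zoe]
Visit Fay; enqueue Sam → queue [Omar, Bo, Uma, Gus, Ada, Zoe, Sam]
Visit Omar → queue [Bo, Uma, Gus, Ada, Zoe, Sam]
Visit Bo → queue [Uma, Gus, Ada, Zoe, Sam]
Visit Uma → queue [Gus, Ada, Zoe, Sam]
Visit Gus → queue [Ada, Zoe, Sam]
Visit Ada → queue [Zoe, Sam]
Visit Zoe → queue [Sam]
Visit Sam → queue []

Vic, Rex, Wes, Hana, Fay, Omar, Bo, Uma, Gus, Ada, Zoe, Sam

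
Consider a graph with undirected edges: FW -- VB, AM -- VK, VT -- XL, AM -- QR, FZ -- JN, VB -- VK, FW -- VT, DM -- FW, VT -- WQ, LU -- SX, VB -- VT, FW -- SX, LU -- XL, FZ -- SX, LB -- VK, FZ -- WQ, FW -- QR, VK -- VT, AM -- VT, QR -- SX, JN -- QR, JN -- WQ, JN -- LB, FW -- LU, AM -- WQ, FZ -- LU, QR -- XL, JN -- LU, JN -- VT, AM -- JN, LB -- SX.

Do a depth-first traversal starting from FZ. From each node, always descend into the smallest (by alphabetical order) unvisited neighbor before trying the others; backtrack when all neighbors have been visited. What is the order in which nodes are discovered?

FZ JN AM QR FW DM LU SX LB VK VB VT WQ XL

Visit FZ
FZ → JN
JN → AM
AM → QR
QR → FW
FW → DM
FW → LU
LU → SX
SX → LB
LB → VK
VK → VB
VB → VT
VT → WQ
VT → XL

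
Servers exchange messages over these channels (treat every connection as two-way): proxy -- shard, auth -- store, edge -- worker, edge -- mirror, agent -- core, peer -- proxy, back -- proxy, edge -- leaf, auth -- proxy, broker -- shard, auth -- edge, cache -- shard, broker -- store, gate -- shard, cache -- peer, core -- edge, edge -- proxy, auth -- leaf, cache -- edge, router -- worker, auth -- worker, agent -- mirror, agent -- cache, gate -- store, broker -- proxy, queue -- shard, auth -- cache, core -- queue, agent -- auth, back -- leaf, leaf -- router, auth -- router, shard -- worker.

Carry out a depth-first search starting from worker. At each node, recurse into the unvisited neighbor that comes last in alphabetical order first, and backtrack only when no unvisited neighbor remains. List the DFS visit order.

worker -> shard -> queue -> core -> edge -> proxy -> peer -> cache -> auth -> store -> gate -> broker -> router -> leaf -> back -> agent -> mirror

Visit worker
worker → shard
shard → queue
queue → core
core → edge
edge → proxy
proxy → peer
peer → cache
cache → auth
auth → store
store → gate
store → broker
auth → router
router → leaf
leaf → back
auth → agent
agent → mirror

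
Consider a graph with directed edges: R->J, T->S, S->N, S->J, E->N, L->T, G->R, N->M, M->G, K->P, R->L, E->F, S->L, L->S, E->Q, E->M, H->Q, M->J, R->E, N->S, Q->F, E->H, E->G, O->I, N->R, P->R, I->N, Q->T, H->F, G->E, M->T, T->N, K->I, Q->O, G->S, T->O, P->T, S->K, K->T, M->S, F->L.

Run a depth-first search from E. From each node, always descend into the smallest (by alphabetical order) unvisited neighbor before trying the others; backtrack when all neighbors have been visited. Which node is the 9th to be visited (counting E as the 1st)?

Visit E
E → F
F → L
L → S
S → J
S → K
K → I
I → N
N → M
M → G
G → R
M → T
T → O
K → P
E → H
H → Q

Visit order: E, F, L, S, J, K, I, N, M, G, R, T, O, P, H, Q

M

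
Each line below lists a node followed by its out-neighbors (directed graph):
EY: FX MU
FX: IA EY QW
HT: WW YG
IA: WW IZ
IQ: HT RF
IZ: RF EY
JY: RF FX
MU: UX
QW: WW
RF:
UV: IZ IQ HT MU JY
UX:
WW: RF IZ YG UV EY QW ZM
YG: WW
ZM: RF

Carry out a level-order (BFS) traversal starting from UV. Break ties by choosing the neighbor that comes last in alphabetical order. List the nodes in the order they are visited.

UV, MU, JY, IZ, IQ, HT, UX, RF, FX, EY, YG, WW, QW, IA, ZM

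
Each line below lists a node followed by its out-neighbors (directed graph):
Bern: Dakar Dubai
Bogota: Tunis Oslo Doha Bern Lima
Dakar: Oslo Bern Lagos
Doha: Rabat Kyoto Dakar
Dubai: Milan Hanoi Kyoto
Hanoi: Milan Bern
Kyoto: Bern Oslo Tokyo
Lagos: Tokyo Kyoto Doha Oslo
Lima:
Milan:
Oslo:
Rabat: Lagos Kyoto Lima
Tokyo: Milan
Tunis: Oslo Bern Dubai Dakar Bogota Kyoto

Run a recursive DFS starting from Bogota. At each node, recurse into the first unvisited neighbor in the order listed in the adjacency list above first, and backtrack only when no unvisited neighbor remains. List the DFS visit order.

Visit Bogota
Bogota → Tunis
Tunis → Oslo
Tunis → Bern
Bern → Dakar
Dakar → Lagos
Lagos → Tokyo
Tokyo → Milan
Lagos → Kyoto
Lagos → Doha
Doha → Rabat
Rabat → Lima
Bern → Dubai
Dubai → Hanoi

Bogota Tunis Oslo Bern Dakar Lagos Tokyo Milan Kyoto Doha Rabat Lima Dubai Hanoi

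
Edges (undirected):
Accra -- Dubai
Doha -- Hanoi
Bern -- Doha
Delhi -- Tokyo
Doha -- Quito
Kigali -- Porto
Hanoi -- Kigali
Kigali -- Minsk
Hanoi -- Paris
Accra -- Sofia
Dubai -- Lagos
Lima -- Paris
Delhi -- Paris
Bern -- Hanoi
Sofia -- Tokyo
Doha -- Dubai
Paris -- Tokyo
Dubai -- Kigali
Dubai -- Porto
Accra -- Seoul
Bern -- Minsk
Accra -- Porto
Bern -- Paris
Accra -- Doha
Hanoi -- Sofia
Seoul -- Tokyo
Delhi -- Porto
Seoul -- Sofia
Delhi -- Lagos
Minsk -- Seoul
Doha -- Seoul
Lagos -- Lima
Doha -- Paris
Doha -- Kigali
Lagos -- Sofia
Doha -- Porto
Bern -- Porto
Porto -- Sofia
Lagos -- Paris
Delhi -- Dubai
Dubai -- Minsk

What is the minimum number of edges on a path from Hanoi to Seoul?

2

Level 0: Hanoi
Level 1: Bern, Doha, Kigali, Paris, Sofia
Level 2: Accra, Delhi, Dubai, Lagos, Lima, Minsk, Porto, Quito, Seoul, Tokyo
Seoul first appears at level 2.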